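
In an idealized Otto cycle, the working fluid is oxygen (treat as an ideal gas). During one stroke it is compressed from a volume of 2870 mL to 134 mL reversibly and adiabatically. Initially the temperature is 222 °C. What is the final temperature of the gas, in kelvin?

Adiabatic: T₁V₁^(γ−1) = T₂V₂^(γ−1) ⇒ T₂ = T₁ (V₁/V₂)^(γ−1).
For a diatomic ideal gas γ = 7/5, so γ−1 = 2/5.
T₁ = 222 °C = 495.1 K.
T₂ = 495.1 × (2870/134)^(2/5) = 1687 K.

T₂ ≈ 1690 K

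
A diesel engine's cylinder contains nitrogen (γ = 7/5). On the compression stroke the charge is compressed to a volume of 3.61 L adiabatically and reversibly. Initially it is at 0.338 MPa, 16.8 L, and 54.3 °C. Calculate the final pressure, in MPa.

Since PV^γ is constant along a reversible adiabat, P₂ = P₁ (V₁/V₂)^γ.
P₂ = 0.338 × (16.8/3.61)^(7/5) = 2.91 MPa.

P₂ ≈ 2.91 MPa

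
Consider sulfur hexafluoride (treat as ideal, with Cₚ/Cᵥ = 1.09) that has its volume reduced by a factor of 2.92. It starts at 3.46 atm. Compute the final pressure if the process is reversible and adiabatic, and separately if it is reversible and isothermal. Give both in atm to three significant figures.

adiabatic: 11.1 atm; isothermal: 10.1 atm

Isothermal: P₂ = P₁(V₁/V₂) = 3.46×2.92 = 10.1 atm.
Adiabatic: P₂ = P₁(V₁/V₂)^γ = 3.46×2.92^(1.09) = 11.13 atm.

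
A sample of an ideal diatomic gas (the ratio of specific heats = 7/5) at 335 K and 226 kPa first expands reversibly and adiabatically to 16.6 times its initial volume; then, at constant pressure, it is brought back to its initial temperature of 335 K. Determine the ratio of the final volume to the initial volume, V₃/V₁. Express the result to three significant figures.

V₃/V₁ ≈ 51.1

Adiabatic step: V₂/V₁ = 16.6; T₂ = T₁·(1/16.6)^(2/5) = 108.9 K.
Isobaric step: V₃/V₂ = T₃/T₂ = 335/108.9.
V₃/V₁ = (V₂/V₁)(V₃/V₂) = 16.6 × (335/108.9) = 51.07.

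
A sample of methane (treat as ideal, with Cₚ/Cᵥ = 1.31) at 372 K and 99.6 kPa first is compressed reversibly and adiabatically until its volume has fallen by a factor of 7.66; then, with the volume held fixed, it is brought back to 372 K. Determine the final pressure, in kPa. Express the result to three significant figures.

P₃ ≈ 763 kPa

Adiabatic step (PV^γ = const): P₂ = 99.6×7.66^(1.31) = 1434 kPa; T₂ = 372×7.66^(0.31) = 699.3 K.
Isochoric: P₃ = P₂(T₃/T₂) = 1434 × (372/699.3) = 762.9 kPa.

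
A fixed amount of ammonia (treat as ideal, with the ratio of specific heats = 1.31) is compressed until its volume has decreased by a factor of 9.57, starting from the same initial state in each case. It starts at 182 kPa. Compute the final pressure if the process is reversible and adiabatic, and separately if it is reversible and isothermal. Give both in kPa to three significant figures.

adiabatic: 3510 kPa; isothermal: 1740 kPa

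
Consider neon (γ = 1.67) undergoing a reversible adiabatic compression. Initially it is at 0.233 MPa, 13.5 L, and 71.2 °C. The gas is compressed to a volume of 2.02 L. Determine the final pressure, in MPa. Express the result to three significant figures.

P₂ ≈ 5.56 MPa

Adiabatic: P₁V₁^γ = P₂V₂^γ ⇒ P₂ = P₁ (V₁/V₂)^γ.
P₂ = 0.233 × (13.5/2.02)^(1.67) = 5.56 MPa.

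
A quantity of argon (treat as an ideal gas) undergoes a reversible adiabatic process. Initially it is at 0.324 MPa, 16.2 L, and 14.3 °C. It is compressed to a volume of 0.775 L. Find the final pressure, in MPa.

Since PV^γ is constant along a reversible adiabat, P₂ = P₁ (V₁/V₂)^γ.
γ = 5/3 for a monatomic ideal gas.
P₂ = 0.324 × (16.2/0.775)^(5/3) = 51.39 MPa.

P₂ ≈ 51.4 MPa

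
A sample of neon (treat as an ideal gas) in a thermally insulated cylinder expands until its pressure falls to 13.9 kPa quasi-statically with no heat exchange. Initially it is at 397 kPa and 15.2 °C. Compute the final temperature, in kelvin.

Along an adiabat T P^((1−γ)/γ) is constant, so T₂ = T₁ (P₂/P₁)^((γ−1)/γ).
For a monatomic ideal gas γ = 5/3, so (γ−1)/γ = 2/5.
T₁ = 15.2 °C = 288.3 K.
T₂ = 288.3 × (13.9/397)^(2/5) = 75.44 K.

T₂ ≈ 75.4 K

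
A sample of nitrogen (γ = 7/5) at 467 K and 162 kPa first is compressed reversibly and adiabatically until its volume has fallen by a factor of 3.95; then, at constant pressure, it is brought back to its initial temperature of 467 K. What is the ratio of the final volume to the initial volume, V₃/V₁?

Adiabatic step: V₂/V₁ = 0.2532; T₂ = T₁·3.95^(2/5) = 809 K.
Isobaric step: V₃/V₂ = T₃/T₂ = 467/809.
V₃/V₁ = (V₂/V₁)(V₃/V₂) = 0.2532 × (467/809) = 0.1461.

V₃/V₁ ≈ 0.146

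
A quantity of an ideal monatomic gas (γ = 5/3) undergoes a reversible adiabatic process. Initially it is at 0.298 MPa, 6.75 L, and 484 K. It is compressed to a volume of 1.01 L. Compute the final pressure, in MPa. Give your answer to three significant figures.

P₂ ≈ 7.07 MPa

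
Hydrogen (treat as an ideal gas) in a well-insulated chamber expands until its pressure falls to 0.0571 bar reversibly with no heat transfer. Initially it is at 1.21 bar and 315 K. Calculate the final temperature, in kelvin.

T₂ ≈ 132 K

Adiabatic: T₂/T₁ = (P₂/P₁)^((γ−1)/γ).
For a diatomic ideal gas γ = 7/5, so (γ−1)/γ = 2/7.
T₂ = 315 × (0.0571/1.21)^(2/7) = 131.6 K.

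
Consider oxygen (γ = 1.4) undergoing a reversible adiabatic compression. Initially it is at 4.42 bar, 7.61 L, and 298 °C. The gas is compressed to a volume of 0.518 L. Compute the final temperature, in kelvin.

Adiabatic: T₁V₁^(γ−1) = T₂V₂^(γ−1) ⇒ T₂ = T₁ (V₁/V₂)^(γ−1).
T₁ = 298 °C = 571.1 K.
T₂ = 571.1 × (7.61/0.518)^(0.4) = 1673 K.

T₂ ≈ 1670 K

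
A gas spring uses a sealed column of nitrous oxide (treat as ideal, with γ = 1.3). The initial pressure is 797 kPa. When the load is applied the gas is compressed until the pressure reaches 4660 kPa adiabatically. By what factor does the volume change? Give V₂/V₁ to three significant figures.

V₂/V₁ ≈ 0.257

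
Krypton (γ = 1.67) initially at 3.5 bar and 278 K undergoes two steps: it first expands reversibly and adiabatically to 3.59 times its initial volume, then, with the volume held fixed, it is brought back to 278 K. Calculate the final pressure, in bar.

Adiabatic step (PV^γ = const): P₂ = 3.5×(1/3.59)^(1.67) = 0.4141 bar; T₂ = 278×(1/3.59)^(0.67) = 118.1 K.
Isochoric: P₃ = P₂(T₃/T₂) = 0.4141 × (278/118.1) = 0.9749 bar.

P₃ ≈ 0.975 bar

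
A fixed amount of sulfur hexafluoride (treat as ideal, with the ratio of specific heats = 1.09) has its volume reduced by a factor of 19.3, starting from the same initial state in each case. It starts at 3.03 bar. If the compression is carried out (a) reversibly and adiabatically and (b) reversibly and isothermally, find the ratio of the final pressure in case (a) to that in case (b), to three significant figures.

Isothermal: P_b = P₁(V₁/V₂) = 3.03×19.3.
Adiabatic: P_a = P₁(V₁/V₂)^γ = 3.03×19.3^(1.09).
P_a/P_b = (V₁/V₂)^(γ−1) = 19.3^(0.09) = 1.305.

P_adiabatic / P_isothermal ≈ 1.31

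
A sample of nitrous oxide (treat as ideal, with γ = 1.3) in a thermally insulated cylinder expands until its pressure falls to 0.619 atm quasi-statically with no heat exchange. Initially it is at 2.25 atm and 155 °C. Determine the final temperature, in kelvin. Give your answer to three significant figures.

Along an adiabat T P^((1−γ)/γ) is constant, so T₂ = T₁ (P₂/P₁)^((γ−1)/γ).
T₁ = 155 °C = 428.1 K.
T₂ = 428.1 × (0.619/2.25)^(0.231) = 317.9 K.

T₂ ≈ 318 K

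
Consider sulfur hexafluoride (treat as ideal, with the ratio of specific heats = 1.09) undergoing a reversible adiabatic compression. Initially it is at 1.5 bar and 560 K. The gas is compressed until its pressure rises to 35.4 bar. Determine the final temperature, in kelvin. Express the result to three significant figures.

Adiabatic: T₂/T₁ = (P₂/P₁)^((γ−1)/γ).
T₂ = 560 × (35.4/1.5)^(0.0826) = 727 K.

T₂ ≈ 727 K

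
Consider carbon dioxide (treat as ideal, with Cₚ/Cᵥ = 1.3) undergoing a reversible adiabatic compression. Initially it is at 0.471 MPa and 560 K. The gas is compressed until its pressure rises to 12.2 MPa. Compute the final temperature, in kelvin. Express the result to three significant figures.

Adiabatic: T₂/T₁ = (P₂/P₁)^((γ−1)/γ).
T₂ = 560 × (12.2/0.471)^(0.231) = 1187 K.

T₂ ≈ 1190 K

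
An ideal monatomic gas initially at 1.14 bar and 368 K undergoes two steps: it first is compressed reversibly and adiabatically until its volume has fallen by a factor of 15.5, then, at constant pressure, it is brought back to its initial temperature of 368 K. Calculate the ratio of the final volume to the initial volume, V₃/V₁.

V₃/V₁ ≈ 0.0104

For a monatomic ideal gas γ = 5/3.
Adiabatic step: V₂/V₁ = 0.06452; T₂ = T₁·15.5^(2/3) = 2288 K.
Isobaric step: V₃/V₂ = T₃/T₂ = 368/2288.
V₃/V₁ = (V₂/V₁)(V₃/V₂) = 0.06452 × (368/2288) = 0.01038.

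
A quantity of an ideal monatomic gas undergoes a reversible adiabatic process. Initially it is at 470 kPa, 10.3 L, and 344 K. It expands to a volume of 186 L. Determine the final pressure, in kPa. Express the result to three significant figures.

P₂ ≈ 3.78 kPa

Adiabatic: P₁V₁^γ = P₂V₂^γ ⇒ P₂ = P₁ (V₁/V₂)^γ.
γ = 5/3 for a monatomic ideal gas.
P₂ = 470 × (10.3/186)^(5/3) = 3.781 kPa.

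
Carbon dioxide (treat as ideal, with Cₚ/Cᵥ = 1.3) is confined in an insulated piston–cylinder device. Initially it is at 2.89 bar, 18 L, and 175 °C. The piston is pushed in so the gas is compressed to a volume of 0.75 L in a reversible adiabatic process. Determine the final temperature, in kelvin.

T₂ ≈ 1160 K

Adiabatic: T₁V₁^(γ−1) = T₂V₂^(γ−1) ⇒ T₂ = T₁ (V₁/V₂)^(γ−1).
T₁ = 175 °C = 448.1 K.
T₂ = 448.1 × (18/0.75)^(0.3) = 1163 K.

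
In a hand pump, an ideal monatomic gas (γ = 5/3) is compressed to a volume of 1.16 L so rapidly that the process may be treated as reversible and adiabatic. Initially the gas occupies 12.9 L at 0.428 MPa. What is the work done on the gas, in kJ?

P₂ = P₁(V₁/V₂)^γ = 0.428×(12.9/1.16)^(5/3) = 23.71 MPa.
For a reversible adiabat, W_by_gas = (P₁V₁ − P₂V₂)/(γ−1).
W_by = (428000×0.0129 − 2.371×10^7×0.00116) / (2/3) = -32980 J.
W_on_gas = −W_by = 32980 J.

W ≈ 33.0 kJ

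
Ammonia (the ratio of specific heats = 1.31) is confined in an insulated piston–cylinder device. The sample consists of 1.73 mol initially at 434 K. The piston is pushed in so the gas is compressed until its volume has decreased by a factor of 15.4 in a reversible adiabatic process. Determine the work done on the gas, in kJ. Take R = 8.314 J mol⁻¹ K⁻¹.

Adiabatic: T₁V₁^(γ−1) = T₂V₂^(γ−1) ⇒ T₂ = T₁ (V₁/V₂)^(γ−1).
T₂ = 434 × 15.4^(0.31) = 1013 K.
Q = 0, so ΔU = W_on_gas = nCᵥΔT with Cᵥ = R/(γ−1) = 26.82 J/(mol·K).
ΔU = 1.73 × 26.82 × (1013 − 434) = 26870 J.

W ≈ 26.9 kJ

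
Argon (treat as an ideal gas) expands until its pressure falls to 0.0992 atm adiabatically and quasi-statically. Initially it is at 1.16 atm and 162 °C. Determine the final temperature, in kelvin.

T₂ ≈ 163 K

Adiabatic: T₂/T₁ = (P₂/P₁)^((γ−1)/γ).
For a monatomic ideal gas γ = 5/3, so (γ−1)/γ = 2/5.
T₁ = 162 °C = 435.1 K.
T₂ = 435.1 × (0.0992/1.16)^(2/5) = 162.7 K.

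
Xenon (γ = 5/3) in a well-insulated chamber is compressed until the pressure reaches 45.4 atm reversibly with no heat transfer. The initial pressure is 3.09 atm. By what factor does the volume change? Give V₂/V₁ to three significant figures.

V₂/V₁ ≈ 0.199

From PV^γ = const, V₂/V₁ = (P₁/P₂)^(1/γ).
V₂/V₁ = (3.09/45.4)^(3/5) = 0.1994.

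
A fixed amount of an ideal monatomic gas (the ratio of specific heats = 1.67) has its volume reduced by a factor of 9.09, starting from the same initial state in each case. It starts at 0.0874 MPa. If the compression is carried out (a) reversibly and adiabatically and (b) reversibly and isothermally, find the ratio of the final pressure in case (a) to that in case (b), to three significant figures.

Isothermal: P_b = P₁(V₁/V₂) = 0.0874×9.09.
Adiabatic: P_a = P₁(V₁/V₂)^γ = 0.0874×9.09^(1.67).
P_a/P_b = (V₁/V₂)^(γ−1) = 9.09^(0.67) = 4.388.

P_adiabatic / P_isothermal ≈ 4.39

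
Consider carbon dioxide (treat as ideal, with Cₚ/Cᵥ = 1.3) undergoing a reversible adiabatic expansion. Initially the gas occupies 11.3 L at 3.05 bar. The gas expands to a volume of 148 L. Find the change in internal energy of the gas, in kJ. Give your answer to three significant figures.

P₂ = P₁(V₁/V₂)^γ = 3.05×(11.3/148)^(1.3) = 0.1076 bar.
For a reversible adiabat, W_by_gas = (P₁V₁ − P₂V₂)/(γ−1).
W_by = (305000×0.0113 − 10760×0.148) / (0.3) = 6178 J.
Q = 0 ⇒ ΔU = −W_by = -6178 J.

ΔU ≈ -6.18 kJ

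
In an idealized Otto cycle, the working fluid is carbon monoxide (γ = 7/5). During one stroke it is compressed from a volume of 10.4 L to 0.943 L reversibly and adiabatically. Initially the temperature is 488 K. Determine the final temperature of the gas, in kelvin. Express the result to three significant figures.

Adiabatic: T₁V₁^(γ−1) = T₂V₂^(γ−1) ⇒ T₂ = T₁ (V₁/V₂)^(γ−1).
T₂ = 488 × (10.4/0.943)^(2/5) = 1275 K.

T₂ ≈ 1270 K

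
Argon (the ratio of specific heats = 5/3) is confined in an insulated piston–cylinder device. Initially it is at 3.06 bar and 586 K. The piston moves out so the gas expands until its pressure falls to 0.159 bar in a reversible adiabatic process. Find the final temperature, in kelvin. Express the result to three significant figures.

T₂ ≈ 180 K

Adiabatic: T₂/T₁ = (P₂/P₁)^((γ−1)/γ).
T₂ = 586 × (0.159/3.06)^(2/5) = 179.5 K.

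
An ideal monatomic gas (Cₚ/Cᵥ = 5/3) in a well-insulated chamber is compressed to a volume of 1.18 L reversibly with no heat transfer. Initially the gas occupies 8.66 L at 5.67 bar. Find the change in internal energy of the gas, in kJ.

P₂ = P₁(V₁/V₂)^γ = 5.67×(8.66/1.18)^(5/3) = 157.1 bar.
For a reversible adiabat, W_by_gas = (P₁V₁ − P₂V₂)/(γ−1).
W_by = (567000×0.00866 − 1.571×10^7×0.00118) / (2/3) = -20450 J.
Q = 0 ⇒ ΔU = −W_by = 20450 J.

ΔU ≈ 20.4 kJ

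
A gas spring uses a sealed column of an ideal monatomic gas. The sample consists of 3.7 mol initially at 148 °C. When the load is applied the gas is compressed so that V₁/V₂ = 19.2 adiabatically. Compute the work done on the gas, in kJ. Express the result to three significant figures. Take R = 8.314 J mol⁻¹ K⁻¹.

W ≈ 120 kJ

For a reversible adiabat TV^(γ−1) is constant, so T₂ = T₁ (V₁/V₂)^(γ−1).
γ = 5/3 for a monatomic ideal gas, so γ−1 = 2/3.
T₁ = 148 °C = 421.1 K.
T₂ = 421.1 × 19.2^(2/3) = 3020 K.
Q = 0, so ΔU = W_on_gas = nCᵥΔT with Cᵥ = R/(γ−1) = 12.47 J/(mol·K).
ΔU = 3.7 × 12.47 × (3020 − 421.1) = 119900 J.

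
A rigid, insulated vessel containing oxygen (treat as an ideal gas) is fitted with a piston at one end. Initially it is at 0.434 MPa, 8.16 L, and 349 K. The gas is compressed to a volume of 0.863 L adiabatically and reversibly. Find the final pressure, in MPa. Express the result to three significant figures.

P₂ ≈ 10.1 MPa

Since PV^γ is constant along a reversible adiabat, P₂ = P₁ (V₁/V₂)^γ.
γ = 7/5 for a diatomic ideal gas.
P₂ = 0.434 × (8.16/0.863)^(7/5) = 10.08 MPa.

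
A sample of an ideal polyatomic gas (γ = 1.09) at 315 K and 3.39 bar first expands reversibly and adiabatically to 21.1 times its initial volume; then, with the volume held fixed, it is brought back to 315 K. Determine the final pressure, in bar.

P₃ ≈ 0.161 bar

Adiabatic step (PV^γ = const): P₂ = 3.39×(1/21.1)^(1.09) = 0.1221 bar; T₂ = 315×(1/21.1)^(0.09) = 239.4 K.
Isochoric: P₃ = P₂(T₃/T₂) = 0.1221 × (315/239.4) = 0.1607 bar.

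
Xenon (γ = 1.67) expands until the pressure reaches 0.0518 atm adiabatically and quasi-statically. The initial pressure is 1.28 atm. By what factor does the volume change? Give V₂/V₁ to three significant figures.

V₂/V₁ ≈ 6.82

From PV^γ = const, V₂/V₁ = (P₁/P₂)^(1/γ).
V₂/V₁ = (1.28/0.0518)^(0.599) = 6.824.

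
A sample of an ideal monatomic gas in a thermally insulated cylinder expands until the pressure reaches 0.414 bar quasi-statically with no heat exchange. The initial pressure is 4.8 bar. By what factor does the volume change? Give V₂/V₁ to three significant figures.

V₂/V₁ ≈ 4.35

From PV^γ = const, V₂/V₁ = (P₁/P₂)^(1/γ).
For a monatomic ideal gas γ = 5/3.
V₂/V₁ = (4.8/0.414)^(3/5) = 4.351.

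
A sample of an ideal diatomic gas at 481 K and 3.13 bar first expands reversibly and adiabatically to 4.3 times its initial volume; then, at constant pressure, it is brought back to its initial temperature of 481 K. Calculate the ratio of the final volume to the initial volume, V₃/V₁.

V₃/V₁ ≈ 7.71

For a diatomic ideal gas γ = 7/5.
Adiabatic step: V₂/V₁ = 4.3; T₂ = T₁·(1/4.3)^(2/5) = 268.4 K.
Isobaric step: V₃/V₂ = T₃/T₂ = 481/268.4.
V₃/V₁ = (V₂/V₁)(V₃/V₂) = 4.3 × (481/268.4) = 7.706.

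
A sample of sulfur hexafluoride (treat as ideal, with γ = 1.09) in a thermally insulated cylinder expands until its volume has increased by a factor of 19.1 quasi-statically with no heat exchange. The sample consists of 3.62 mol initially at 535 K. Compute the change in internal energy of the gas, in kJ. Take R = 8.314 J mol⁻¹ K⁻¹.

ΔU ≈ -41.7 kJ

For a reversible adiabat TV^(γ−1) is constant, so T₂ = T₁ (V₁/V₂)^(γ−1).
T₂ = 535 × (1/19.1)^(0.09) = 410.3 K.
Q = 0, so ΔU = W_on_gas = nCᵥΔT with Cᵥ = R/(γ−1) = 92.38 J/(mol·K).
ΔU = 3.62 × 92.38 × (410.3 − 535) = -41710 J.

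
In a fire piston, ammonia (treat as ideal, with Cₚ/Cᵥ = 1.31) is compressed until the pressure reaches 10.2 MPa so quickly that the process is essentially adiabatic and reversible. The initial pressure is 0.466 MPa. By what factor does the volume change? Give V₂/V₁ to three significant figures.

V₂/V₁ ≈ 0.0948

From PV^γ = const, V₂/V₁ = (P₁/P₂)^(1/γ).
V₂/V₁ = (0.466/10.2)^(0.763) = 0.09483.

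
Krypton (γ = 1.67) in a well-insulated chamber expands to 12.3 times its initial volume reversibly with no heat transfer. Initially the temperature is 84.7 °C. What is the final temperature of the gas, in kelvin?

For a reversible adiabat TV^(γ−1) is constant, so T₂ = T₁ (V₁/V₂)^(γ−1).
T₁ = 84.7 °C = 357.8 K.
T₂ = 357.8 × (1/12.3)^(0.67) = 66.6 K.

T₂ ≈ 66.6 K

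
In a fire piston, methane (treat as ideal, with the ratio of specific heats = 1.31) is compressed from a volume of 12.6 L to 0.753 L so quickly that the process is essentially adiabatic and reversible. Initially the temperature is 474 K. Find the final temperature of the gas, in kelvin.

For a reversible adiabat TV^(γ−1) is constant, so T₂ = T₁ (V₁/V₂)^(γ−1).
T₂ = 474 × (12.6/0.753)^(0.31) = 1135 K.

T₂ ≈ 1140 K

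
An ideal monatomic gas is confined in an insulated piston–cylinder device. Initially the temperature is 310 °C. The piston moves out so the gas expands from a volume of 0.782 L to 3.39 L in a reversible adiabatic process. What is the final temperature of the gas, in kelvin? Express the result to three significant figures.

Adiabatic: T₁V₁^(γ−1) = T₂V₂^(γ−1) ⇒ T₂ = T₁ (V₁/V₂)^(γ−1).
For a monatomic ideal gas γ = 5/3, so γ−1 = 2/3.
T₁ = 310 °C = 583.1 K.
T₂ = 583.1 × (0.782/3.39)^(2/3) = 219.3 K.

T₂ ≈ 219 K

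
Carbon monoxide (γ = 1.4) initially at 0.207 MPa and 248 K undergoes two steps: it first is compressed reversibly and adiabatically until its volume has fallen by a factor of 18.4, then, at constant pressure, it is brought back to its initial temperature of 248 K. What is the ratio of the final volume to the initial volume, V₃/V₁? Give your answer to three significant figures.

Adiabatic step: V₂/V₁ = 0.05435; T₂ = T₁·18.4^(0.4) = 795 K.
Isobaric step: V₃/V₂ = T₃/T₂ = 248/795.
V₃/V₁ = (V₂/V₁)(V₃/V₂) = 0.05435 × (248/795) = 0.01695.

V₃/V₁ ≈ 0.0170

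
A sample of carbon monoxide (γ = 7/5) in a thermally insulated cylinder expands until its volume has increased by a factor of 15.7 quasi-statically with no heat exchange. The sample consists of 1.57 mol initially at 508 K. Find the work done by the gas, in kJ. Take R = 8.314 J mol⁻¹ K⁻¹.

For a reversible adiabat TV^(γ−1) is constant, so T₂ = T₁ (V₁/V₂)^(γ−1).
T₂ = 508 × (1/15.7)^(2/5) = 168.9 K.
Q = 0, so ΔU = W_on_gas = nCᵥΔT with Cᵥ = R/(γ−1) = 20.79 J/(mol·K).
ΔU = 1.57 × 20.79 × (168.9 − 508) = -11070 J.
Work done by the gas = −ΔU = 11070 J.

W ≈ 11.1 kJ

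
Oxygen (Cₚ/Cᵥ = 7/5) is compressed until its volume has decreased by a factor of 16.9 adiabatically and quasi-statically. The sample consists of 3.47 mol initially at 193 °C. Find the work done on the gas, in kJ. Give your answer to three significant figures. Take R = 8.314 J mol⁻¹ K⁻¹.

W ≈ 70.6 kJ

For a reversible adiabat TV^(γ−1) is constant, so T₂ = T₁ (V₁/V₂)^(γ−1).
T₁ = 193 °C = 466.1 K.
T₂ = 466.1 × 16.9^(2/5) = 1444 K.
Q = 0, so ΔU = W_on_gas = nCᵥΔT with Cᵥ = R/(γ−1) = 20.79 J/(mol·K).
ΔU = 3.47 × 20.79 × (1444 − 466.1) = 70550 J.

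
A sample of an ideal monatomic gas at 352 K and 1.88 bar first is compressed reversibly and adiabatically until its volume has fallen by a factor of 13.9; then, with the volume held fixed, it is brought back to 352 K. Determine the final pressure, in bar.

For a monatomic ideal gas γ = 5/3.
Adiabatic step (PV^γ = const): P₂ = 1.88×13.9^(5/3) = 151.1 bar; T₂ = 352×13.9^(2/3) = 2035 K.
Isochoric: P₃ = P₂(T₃/T₂) = 151.1 × (352/2035) = 26.13 bar.

P₃ ≈ 26.1 bar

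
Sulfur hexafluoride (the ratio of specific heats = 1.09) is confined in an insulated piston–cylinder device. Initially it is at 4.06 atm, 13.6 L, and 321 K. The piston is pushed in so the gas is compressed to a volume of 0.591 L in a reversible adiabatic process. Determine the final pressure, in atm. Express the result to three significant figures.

P₂ ≈ 124 atm

Since PV^γ is constant along a reversible adiabat, P₂ = P₁ (V₁/V₂)^γ.
P₂ = 4.06 × (13.6/0.591)^(1.09) = 123.9 atm.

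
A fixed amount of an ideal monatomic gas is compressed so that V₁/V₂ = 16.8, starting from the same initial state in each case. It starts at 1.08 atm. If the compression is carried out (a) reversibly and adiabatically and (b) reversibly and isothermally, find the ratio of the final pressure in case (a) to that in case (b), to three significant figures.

P_adiabatic / P_isothermal ≈ 6.56

For a monatomic ideal gas γ = 5/3.
Isothermal: P_b = P₁(V₁/V₂) = 1.08×16.8.
Adiabatic: P_a = P₁(V₁/V₂)^γ = 1.08×16.8^(5/3).
P_a/P_b = (V₁/V₂)^(γ−1) = 16.8^(2/3) = 6.56.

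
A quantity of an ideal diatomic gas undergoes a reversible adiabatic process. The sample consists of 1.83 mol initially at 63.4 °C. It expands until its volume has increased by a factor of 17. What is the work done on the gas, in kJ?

Adiabatic: T₁V₁^(γ−1) = T₂V₂^(γ−1) ⇒ T₂ = T₁ (V₁/V₂)^(γ−1).
γ = 7/5 for a diatomic ideal gas, so γ−1 = 2/5.
T₁ = 63.4 °C = 336.5 K.
T₂ = 336.5 × (1/17)^(2/5) = 108.4 K.
Q = 0, so ΔU = W_on_gas = nCᵥΔT with Cᵥ = R/(γ−1) = 20.79 J/(mol·K).
ΔU = 1.83 × 20.79 × (108.4 − 336.5) = -8680 J.

W ≈ -8.68 kJ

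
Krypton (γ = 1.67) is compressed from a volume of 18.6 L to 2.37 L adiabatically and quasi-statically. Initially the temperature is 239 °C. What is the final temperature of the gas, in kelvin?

Adiabatic: T₁V₁^(γ−1) = T₂V₂^(γ−1) ⇒ T₂ = T₁ (V₁/V₂)^(γ−1).
T₁ = 239 °C = 512.1 K.
T₂ = 512.1 × (18.6/2.37)^(0.67) = 2037 K.

T₂ ≈ 2040 K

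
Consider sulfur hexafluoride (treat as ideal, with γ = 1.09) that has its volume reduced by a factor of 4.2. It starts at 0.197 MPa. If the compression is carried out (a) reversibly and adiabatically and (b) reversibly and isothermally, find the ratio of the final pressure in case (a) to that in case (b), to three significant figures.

P_adiabatic / P_isothermal ≈ 1.14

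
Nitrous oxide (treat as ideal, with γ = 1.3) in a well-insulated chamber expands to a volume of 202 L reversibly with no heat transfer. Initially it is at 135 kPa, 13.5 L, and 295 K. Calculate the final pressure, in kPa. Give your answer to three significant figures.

P₂ ≈ 4.01 kPa

Since PV^γ is constant along a reversible adiabat, P₂ = P₁ (V₁/V₂)^γ.
P₂ = 135 × (13.5/202)^(1.3) = 4.007 kPa.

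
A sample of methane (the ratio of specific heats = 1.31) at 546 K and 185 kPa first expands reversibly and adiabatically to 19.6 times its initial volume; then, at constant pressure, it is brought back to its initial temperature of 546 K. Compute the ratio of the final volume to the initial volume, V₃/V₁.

V₃/V₁ ≈ 49.3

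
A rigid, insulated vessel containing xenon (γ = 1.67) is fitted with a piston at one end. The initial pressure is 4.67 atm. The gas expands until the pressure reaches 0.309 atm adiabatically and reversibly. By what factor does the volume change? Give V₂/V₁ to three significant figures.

V₂/V₁ ≈ 5.08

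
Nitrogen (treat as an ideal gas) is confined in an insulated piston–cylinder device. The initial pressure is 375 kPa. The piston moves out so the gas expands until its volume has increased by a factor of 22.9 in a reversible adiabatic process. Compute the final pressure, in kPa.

Since PV^γ is constant along a reversible adiabat, P₂ = P₁ (V₁/V₂)^γ.
For a diatomic ideal gas γ = 7/5.
P₂ = 375 × (1/22.9)^(7/5) = 4.68 kPa.

P₂ ≈ 4.68 kPa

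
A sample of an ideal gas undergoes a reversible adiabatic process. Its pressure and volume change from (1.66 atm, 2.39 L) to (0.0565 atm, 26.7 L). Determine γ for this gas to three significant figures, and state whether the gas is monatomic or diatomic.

PV^γ = const ⇒ γ = ln(P₂/P₁) / ln(V₁/V₂).
γ = ln(0.0565/1.66) / ln(2.39/26.7) = 1.401.
γ ≈ 1.40 is close to 7/5, so the gas is diatomic.

γ ≈ 1.40; diatomic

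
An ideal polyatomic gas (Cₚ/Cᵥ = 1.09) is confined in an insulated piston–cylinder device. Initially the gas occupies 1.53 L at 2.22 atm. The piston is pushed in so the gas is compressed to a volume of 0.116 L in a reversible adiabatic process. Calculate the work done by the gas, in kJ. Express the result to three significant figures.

P₂ = P₁(V₁/V₂)^γ = 2.22×(1.53/0.116)^(1.09) = 36.93 atm.
For a reversible adiabat, W_by_gas = (P₁V₁ − P₂V₂)/(γ−1).
W_by = (224900×0.00153 − 3.742×10^6×0.000116) / (0.09) = -999.2 J.

W ≈ -0.999 kJ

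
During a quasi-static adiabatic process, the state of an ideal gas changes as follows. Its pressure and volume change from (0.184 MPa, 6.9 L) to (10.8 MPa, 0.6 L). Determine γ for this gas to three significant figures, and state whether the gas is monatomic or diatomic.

PV^γ = const ⇒ γ = ln(P₂/P₁) / ln(V₁/V₂).
γ = ln(10.8/0.184) / ln(6.9/0.6) = 1.667.
γ ≈ 1.67 is close to 5/3, so the gas is monatomic.

γ ≈ 1.67; monatomic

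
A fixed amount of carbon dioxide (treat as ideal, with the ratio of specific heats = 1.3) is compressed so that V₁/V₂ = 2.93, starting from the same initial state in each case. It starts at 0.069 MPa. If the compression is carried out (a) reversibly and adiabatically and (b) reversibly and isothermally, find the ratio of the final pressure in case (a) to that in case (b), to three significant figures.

Isothermal: P_b = P₁(V₁/V₂) = 0.069×2.93.
Adiabatic: P_a = P₁(V₁/V₂)^γ = 0.069×2.93^(1.3).
P_a/P_b = (V₁/V₂)^(γ−1) = 2.93^(0.3) = 1.381.

P_adiabatic / P_isothermal ≈ 1.38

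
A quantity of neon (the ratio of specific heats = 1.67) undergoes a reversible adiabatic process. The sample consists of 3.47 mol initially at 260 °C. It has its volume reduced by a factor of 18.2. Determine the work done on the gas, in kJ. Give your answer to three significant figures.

Adiabatic: T₁V₁^(γ−1) = T₂V₂^(γ−1) ⇒ T₂ = T₁ (V₁/V₂)^(γ−1).
T₁ = 260 °C = 533.1 K.
T₂ = 533.1 × 18.2^(0.67) = 3725 K.
Q = 0, so ΔU = W_on_gas = nCᵥΔT with Cᵥ = R/(γ−1) = 12.41 J/(mol·K).
ΔU = 3.47 × 12.41 × (3725 − 533.1) = 137400 J.

W ≈ 137 kJ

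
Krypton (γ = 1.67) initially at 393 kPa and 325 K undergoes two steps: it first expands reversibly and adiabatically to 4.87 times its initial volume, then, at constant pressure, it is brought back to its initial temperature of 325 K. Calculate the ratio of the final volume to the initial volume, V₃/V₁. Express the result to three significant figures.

V₃/V₁ ≈ 14.1

Adiabatic step: V₂/V₁ = 4.87; T₂ = T₁·(1/4.87)^(0.67) = 112.5 K.
Isobaric step: V₃/V₂ = T₃/T₂ = 325/112.5.
V₃/V₁ = (V₂/V₁)(V₃/V₂) = 4.87 × (325/112.5) = 14.07.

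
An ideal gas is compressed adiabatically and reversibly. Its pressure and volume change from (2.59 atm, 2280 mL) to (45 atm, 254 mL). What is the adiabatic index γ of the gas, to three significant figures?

PV^γ = const ⇒ γ = ln(P₂/P₁) / ln(V₁/V₂).
γ = ln(45/2.59) / ln(2280/254) = 1.301.

γ ≈ 1.30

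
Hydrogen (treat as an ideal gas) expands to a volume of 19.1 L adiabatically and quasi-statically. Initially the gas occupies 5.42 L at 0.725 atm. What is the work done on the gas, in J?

W ≈ -394 J

γ = 7/5 for a diatomic ideal gas.
P₂ = P₁(V₁/V₂)^γ = 0.725×(5.42/19.1)^(7/5) = 0.1243 atm.
For a reversible adiabat, W_by_gas = (P₁V₁ − P₂V₂)/(γ−1).
W_by = (73460×0.00542 − 12600×0.0191) / (2/5) = 394 J.
W_on_gas = −W_by = -394 J.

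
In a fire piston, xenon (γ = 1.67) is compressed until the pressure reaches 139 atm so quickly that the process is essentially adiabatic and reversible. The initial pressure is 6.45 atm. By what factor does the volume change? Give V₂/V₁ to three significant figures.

From PV^γ = const, V₂/V₁ = (P₁/P₂)^(1/γ).
V₂/V₁ = (6.45/139)^(0.599) = 0.159.

V₂/V₁ ≈ 0.159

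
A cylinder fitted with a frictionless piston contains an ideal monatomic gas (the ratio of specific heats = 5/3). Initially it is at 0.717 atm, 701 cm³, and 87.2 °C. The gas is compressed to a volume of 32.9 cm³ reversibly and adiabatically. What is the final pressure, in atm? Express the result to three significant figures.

P₂ ≈ 117 atm

Since PV^γ is constant along a reversible adiabat, P₂ = P₁ (V₁/V₂)^γ.
P₂ = 0.717 × (701/32.9)^(5/3) = 117.4 atm.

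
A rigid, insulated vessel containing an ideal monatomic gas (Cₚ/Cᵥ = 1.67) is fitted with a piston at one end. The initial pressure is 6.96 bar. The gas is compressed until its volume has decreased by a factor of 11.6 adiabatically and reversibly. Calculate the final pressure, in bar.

P₂ ≈ 417 bar

Since PV^γ is constant along a reversible adiabat, P₂ = P₁ (V₁/V₂)^γ.
P₂ = 6.96 × 11.6^(1.67) = 417.1 bar.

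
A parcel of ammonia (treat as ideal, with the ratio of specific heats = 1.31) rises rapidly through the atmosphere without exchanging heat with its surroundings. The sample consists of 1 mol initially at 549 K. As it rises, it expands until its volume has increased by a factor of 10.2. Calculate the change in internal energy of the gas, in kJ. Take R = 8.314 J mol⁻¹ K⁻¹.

ΔU ≈ -7.56 kJ

For a reversible adiabat TV^(γ−1) is constant, so T₂ = T₁ (V₁/V₂)^(γ−1).
T₂ = 549 × (1/10.2)^(0.31) = 267.2 K.
Q = 0, so ΔU = W_on_gas = nCᵥΔT with Cᵥ = R/(γ−1) = 26.82 J/(mol·K).
ΔU = 1 × 26.82 × (267.2 − 549) = -7557 J.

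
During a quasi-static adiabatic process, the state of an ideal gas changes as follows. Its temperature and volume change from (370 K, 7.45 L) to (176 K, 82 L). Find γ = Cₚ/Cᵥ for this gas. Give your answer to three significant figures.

TV^(γ−1) = const ⇒ γ − 1 = ln(T₂/T₁) / ln(V₁/V₂).
γ = 1 + ln(176/370) / ln(7.45/82) = 1.31.

γ ≈ 1.31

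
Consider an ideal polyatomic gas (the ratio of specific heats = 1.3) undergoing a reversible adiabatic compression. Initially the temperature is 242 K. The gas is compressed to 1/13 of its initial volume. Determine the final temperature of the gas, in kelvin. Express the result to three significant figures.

T₂ ≈ 522 K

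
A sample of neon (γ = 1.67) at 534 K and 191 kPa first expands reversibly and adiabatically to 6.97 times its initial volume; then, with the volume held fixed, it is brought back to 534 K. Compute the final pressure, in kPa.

P₃ ≈ 27.4 kPa

Adiabatic step (PV^γ = const): P₂ = 191×(1/6.97)^(1.67) = 7.462 kPa; T₂ = 534×(1/6.97)^(0.67) = 145.4 K.
Isochoric: P₃ = P₂(T₃/T₂) = 7.462 × (534/145.4) = 27.4 kPa.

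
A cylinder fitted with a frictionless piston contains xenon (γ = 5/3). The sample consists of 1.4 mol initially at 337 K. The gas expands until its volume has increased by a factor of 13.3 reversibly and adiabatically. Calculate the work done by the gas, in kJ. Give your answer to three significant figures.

W ≈ 4.84 kJ

For a reversible adiabat TV^(γ−1) is constant, so T₂ = T₁ (V₁/V₂)^(γ−1).
T₂ = 337 × (1/13.3)^(2/3) = 60.03 K.
Q = 0, so ΔU = W_on_gas = nCᵥΔT with Cᵥ = R/(γ−1) = 12.47 J/(mol·K).
ΔU = 1.4 × 12.47 × (60.03 − 337) = -4836 J.
Work done by the gas = −ΔU = 4836 J.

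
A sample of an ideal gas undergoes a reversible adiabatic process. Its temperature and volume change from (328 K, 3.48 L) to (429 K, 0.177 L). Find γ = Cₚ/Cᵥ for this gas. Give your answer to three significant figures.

γ ≈ 1.09

TV^(γ−1) = const ⇒ γ − 1 = ln(T₂/T₁) / ln(V₁/V₂).
γ = 1 + ln(429/328) / ln(3.48/0.177) = 1.09.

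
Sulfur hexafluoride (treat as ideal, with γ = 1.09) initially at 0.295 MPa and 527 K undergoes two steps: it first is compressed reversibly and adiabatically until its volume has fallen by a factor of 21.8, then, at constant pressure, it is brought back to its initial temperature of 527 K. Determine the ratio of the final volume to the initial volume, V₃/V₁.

V₃/V₁ ≈ 0.0348

Adiabatic step: V₂/V₁ = 0.04587; T₂ = T₁·21.8^(0.09) = 695.5 K.
Isobaric step: V₃/V₂ = T₃/T₂ = 527/695.5.
V₃/V₁ = (V₂/V₁)(V₃/V₂) = 0.04587 × (527/695.5) = 0.03476.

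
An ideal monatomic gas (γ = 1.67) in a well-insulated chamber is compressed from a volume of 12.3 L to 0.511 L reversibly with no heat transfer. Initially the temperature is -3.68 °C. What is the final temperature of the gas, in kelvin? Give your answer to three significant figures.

Adiabatic: T₁V₁^(γ−1) = T₂V₂^(γ−1) ⇒ T₂ = T₁ (V₁/V₂)^(γ−1).
T₁ = -3.68 °C = 269.5 K.
T₂ = 269.5 × (12.3/0.511)^(0.67) = 2270 K.

T₂ ≈ 2270 K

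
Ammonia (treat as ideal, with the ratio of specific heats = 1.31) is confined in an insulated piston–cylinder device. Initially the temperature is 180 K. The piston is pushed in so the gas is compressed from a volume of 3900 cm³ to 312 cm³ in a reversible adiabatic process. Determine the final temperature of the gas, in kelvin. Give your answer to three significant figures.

T₂ ≈ 394 K

For a reversible adiabat TV^(γ−1) is constant, so T₂ = T₁ (V₁/V₂)^(γ−1).
T₂ = 180 × (3900/312)^(0.31) = 393.8 K.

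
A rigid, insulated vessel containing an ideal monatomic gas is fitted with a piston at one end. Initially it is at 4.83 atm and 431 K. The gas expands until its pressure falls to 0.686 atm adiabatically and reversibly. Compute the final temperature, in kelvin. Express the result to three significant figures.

Along an adiabat T P^((1−γ)/γ) is constant, so T₂ = T₁ (P₂/P₁)^((γ−1)/γ).
For a monatomic ideal gas γ = 5/3, so (γ−1)/γ = 2/5.
T₂ = 431 × (0.686/4.83)^(2/5) = 197.4 K.

T₂ ≈ 197 K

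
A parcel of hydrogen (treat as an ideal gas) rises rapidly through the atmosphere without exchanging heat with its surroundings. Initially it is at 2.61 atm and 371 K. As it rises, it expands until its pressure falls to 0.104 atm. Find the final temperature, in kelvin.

Along an adiabat T P^((1−γ)/γ) is constant, so T₂ = T₁ (P₂/P₁)^((γ−1)/γ).
For a diatomic ideal gas γ = 7/5, so (γ−1)/γ = 2/7.
T₂ = 371 × (0.104/2.61)^(2/7) = 147.7 K.

T₂ ≈ 148 K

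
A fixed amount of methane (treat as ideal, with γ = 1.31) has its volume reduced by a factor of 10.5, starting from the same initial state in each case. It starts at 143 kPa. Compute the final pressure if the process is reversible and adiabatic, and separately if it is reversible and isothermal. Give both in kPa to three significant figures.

Isothermal: P₂ = P₁(V₁/V₂) = 143×10.5 = 1502 kPa.
Adiabatic: P₂ = P₁(V₁/V₂)^γ = 143×10.5^(1.31) = 3112 kPa.

adiabatic: 3110 kPa; isothermal: 1500 kPa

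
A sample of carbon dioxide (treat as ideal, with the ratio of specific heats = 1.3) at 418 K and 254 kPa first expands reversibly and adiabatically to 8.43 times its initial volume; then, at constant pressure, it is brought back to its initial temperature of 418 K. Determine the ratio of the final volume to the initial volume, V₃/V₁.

V₃/V₁ ≈ 16.0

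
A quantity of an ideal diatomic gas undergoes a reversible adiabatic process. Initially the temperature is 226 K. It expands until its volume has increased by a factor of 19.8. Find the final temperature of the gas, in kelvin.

For a reversible adiabat TV^(γ−1) is constant, so T₂ = T₁ (V₁/V₂)^(γ−1).
For a diatomic ideal gas γ = 7/5, so γ−1 = 2/5.
T₂ = 226 × (1/19.8)^(2/5) = 68.46 K.

T₂ ≈ 68.5 K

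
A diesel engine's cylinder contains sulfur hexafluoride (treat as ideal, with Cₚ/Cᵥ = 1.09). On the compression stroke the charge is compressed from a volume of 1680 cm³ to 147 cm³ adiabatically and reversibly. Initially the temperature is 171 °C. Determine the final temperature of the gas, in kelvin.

For a reversible adiabat TV^(γ−1) is constant, so T₂ = T₁ (V₁/V₂)^(γ−1).
T₁ = 171 °C = 444.1 K.
T₂ = 444.1 × (1680/147)^(0.09) = 553 K.

T₂ ≈ 553 K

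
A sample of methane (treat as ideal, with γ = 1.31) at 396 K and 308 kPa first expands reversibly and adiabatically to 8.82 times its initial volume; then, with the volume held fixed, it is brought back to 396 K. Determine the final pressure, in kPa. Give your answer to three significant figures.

P₃ ≈ 34.9 kPa

Adiabatic step (PV^γ = const): P₂ = 308×(1/8.82)^(1.31) = 17.78 kPa; T₂ = 396×(1/8.82)^(0.31) = 201.7 K.
Isochoric: P₃ = P₂(T₃/T₂) = 17.78 × (396/201.7) = 34.92 kPa.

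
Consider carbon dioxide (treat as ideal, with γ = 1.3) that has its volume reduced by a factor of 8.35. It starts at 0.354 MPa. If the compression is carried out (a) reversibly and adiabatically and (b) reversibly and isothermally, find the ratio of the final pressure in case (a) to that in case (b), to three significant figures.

P_adiabatic / P_isothermal ≈ 1.89

Isothermal: P_b = P₁(V₁/V₂) = 0.354×8.35.
Adiabatic: P_a = P₁(V₁/V₂)^γ = 0.354×8.35^(1.3).
P_a/P_b = (V₁/V₂)^(γ−1) = 8.35^(0.3) = 1.89.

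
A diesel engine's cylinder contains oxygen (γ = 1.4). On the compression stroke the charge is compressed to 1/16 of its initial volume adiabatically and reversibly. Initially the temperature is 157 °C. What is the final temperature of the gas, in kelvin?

Adiabatic: T₁V₁^(γ−1) = T₂V₂^(γ−1) ⇒ T₂ = T₁ (V₁/V₂)^(γ−1).
T₁ = 157 °C = 430.1 K.
T₂ = 430.1 × 16^(0.4) = 1304 K.

T₂ ≈ 1300 K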